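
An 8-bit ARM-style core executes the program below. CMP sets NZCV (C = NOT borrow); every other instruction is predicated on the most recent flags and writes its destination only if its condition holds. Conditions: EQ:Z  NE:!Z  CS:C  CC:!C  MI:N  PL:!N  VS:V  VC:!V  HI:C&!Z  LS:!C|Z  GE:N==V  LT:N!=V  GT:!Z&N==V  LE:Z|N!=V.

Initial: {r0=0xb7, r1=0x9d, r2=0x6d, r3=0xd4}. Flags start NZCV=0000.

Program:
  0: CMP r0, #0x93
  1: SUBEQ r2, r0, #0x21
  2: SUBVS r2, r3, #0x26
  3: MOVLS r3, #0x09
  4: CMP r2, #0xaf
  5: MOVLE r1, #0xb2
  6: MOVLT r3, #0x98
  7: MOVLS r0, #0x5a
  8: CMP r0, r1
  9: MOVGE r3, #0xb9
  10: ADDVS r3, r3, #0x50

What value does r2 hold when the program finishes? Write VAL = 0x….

VAL = 0x6d

0: ✓ CMP  NZCV=0010
1: · SUBEQ
2: · SUBVS
3: · MOVLS
4: ✓ CMP  NZCV=1001
5: · MOVLE
6: · MOVLT
7: ✓ MOVLS  r0←0x5a
8: ✓ CMP  NZCV=1001
9: ✓ MOVGE  r3←0xb9
10: ✓ ADDVS  r3←0x09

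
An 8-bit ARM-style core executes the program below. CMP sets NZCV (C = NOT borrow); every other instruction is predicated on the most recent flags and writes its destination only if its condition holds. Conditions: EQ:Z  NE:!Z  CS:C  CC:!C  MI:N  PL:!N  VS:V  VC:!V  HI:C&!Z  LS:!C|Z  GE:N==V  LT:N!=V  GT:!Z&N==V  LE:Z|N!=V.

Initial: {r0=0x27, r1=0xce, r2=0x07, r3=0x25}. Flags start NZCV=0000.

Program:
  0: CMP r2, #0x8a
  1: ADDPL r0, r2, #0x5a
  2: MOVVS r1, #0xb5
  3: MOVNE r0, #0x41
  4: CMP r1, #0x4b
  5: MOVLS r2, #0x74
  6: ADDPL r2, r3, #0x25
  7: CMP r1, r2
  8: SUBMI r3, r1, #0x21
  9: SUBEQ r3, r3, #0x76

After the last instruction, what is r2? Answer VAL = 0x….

VAL = 0x07

[0] flags=0000 → (cmp)
[1] flags=0000 PL?T → r0=0x61
[2] flags=0000 VS?F → skip
[3] flags=0000 NE?T → r0=0x41
[4] flags=1010 → (cmp)
[5] flags=1010 LS?F → skip
[6] flags=1010 PL?F → skip
[7] flags=1010 → (cmp)
[8] flags=1010 MI?T → r3=0xad
[9] flags=1010 EQ?F → skip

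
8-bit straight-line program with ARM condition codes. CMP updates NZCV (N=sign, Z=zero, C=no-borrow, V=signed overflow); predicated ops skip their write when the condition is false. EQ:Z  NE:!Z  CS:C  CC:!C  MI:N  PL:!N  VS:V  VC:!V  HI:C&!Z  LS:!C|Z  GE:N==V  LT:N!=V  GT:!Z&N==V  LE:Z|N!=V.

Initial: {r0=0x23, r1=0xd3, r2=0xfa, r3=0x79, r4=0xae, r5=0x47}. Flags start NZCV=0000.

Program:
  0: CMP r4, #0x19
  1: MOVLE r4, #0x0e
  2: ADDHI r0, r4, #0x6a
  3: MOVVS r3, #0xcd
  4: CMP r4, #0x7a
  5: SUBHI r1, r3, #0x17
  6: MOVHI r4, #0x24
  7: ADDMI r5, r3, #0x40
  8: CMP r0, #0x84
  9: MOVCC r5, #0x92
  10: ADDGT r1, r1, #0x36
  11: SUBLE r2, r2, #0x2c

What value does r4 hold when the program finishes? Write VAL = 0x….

[0] flags=1010 → (cmp)
[1] flags=1010 LE?T → r4=0x0e
[2] flags=1010 HI?T → r0=0x78
[3] flags=1010 VS?F → skip
[4] flags=1000 → (cmp)
[5] flags=1000 HI?F → skip
[6] flags=1000 HI?F → skip
[7] flags=1000 MI?T → r5=0xb9
[8] flags=1001 → (cmp)
[9] flags=1001 CC?T → r5=0x92
[10] flags=1001 GT?T → r1=0x09
[11] flags=1001 LE?F → skip

VAL = 0x0e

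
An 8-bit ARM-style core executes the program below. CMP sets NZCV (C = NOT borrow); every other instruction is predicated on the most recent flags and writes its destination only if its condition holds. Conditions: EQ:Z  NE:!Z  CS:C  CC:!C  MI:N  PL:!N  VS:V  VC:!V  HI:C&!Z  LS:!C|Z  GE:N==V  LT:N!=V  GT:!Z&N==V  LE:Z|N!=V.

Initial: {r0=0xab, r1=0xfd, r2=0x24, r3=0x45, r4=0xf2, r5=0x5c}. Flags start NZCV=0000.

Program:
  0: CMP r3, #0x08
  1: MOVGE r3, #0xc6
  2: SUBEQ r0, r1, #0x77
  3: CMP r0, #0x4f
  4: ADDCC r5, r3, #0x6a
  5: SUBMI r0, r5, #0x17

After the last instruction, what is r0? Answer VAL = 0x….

0: ✓ CMP  NZCV=0010
1: ✓ MOVGE  r3←0xc6
2: · SUBEQ
3: ✓ CMP  NZCV=0011
4: · ADDCC
5: · SUBMI

VAL = 0xab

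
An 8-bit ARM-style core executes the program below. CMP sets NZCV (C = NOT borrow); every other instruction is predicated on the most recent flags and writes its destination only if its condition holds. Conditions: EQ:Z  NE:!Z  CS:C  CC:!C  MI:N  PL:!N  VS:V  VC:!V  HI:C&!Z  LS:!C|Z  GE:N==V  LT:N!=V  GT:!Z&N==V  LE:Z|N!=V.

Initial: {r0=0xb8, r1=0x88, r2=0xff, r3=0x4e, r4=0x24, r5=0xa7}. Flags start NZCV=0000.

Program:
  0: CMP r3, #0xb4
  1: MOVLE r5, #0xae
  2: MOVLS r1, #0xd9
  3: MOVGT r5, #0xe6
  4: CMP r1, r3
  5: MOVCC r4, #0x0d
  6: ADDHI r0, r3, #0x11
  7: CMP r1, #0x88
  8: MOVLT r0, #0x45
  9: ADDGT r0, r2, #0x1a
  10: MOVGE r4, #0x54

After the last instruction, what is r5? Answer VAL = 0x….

VAL = 0xe6

[0] flags=1001 → (cmp)
[1] flags=1001 LE?F → skip
[2] flags=1001 LS?T → r1=0xd9
[3] flags=1001 GT?T → r5=0xe6
[4] flags=1010 → (cmp)
[5] flags=1010 CC?F → skip
[6] flags=1010 HI?T → r0=0x5f
[7] flags=0010 → (cmp)
[8] flags=0010 LT?F → skip
[9] flags=0010 GT?T → r0=0x19
[10] flags=0010 GE?T → r4=0x54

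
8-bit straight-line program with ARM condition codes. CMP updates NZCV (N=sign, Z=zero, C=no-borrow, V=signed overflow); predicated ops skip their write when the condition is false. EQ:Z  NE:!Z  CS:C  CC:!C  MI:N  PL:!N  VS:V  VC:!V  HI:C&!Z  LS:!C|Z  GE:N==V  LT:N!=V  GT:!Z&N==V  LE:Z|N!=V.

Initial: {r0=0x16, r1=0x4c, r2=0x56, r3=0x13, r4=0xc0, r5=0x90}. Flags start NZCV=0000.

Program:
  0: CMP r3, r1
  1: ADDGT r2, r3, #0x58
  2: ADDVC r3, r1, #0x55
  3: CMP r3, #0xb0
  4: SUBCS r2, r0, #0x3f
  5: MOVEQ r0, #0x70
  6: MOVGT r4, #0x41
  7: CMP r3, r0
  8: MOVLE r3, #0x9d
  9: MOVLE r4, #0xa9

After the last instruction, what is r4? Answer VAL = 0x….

VAL = 0xa9

[0] flags=1000 → (cmp)
[1] flags=1000 GT?F → skip
[2] flags=1000 VC?T → r3=0xa1
[3] flags=1000 → (cmp)
[4] flags=1000 CS?F → skip
[5] flags=1000 EQ?F → skip
[6] flags=1000 GT?F → skip
[7] flags=1010 → (cmp)
[8] flags=1010 LE?T → r3=0x9d
[9] flags=1010 LE?T → r4=0xa9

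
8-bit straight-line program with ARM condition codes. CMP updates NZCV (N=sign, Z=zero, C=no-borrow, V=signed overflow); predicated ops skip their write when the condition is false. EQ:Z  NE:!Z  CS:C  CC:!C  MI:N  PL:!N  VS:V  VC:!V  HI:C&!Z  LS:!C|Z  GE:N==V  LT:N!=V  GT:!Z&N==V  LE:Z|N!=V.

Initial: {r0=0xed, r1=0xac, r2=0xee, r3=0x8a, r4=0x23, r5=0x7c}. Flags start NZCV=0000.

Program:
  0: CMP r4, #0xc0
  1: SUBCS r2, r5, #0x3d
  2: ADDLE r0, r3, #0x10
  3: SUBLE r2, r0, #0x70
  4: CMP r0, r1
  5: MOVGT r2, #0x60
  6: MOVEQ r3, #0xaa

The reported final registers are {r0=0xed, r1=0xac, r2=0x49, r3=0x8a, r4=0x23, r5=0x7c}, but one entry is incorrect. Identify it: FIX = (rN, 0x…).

FIX = (r2, 0x60)

[0] flags=0000 → (cmp)
[1] flags=0000 CS?F → skip
[2] flags=0000 LE?F → skip
[3] flags=0000 LE?F → skip
[4] flags=0010 → (cmp)
[5] flags=0010 GT?T → r2=0x60
[6] flags=0010 EQ?F → skip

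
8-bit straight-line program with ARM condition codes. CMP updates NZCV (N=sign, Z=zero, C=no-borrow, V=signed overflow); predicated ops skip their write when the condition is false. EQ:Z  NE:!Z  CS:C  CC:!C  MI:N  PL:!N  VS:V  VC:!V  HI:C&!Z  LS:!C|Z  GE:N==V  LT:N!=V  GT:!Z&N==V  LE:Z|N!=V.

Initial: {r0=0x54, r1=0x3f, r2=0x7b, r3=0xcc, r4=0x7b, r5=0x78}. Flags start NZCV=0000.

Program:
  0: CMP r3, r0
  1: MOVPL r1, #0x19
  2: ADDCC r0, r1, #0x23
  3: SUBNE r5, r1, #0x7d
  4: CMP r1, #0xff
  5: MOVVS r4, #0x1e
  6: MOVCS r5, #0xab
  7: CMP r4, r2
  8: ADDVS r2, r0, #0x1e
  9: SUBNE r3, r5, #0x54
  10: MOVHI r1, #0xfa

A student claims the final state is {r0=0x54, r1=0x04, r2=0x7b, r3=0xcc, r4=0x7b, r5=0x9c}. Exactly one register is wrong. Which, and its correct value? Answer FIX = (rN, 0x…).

[0] flags=0011 → (cmp)
[1] flags=0011 PL?T → r1=0x19
[2] flags=0011 CC?F → skip
[3] flags=0011 NE?T → r5=0x9c
[4] flags=0000 → (cmp)
[5] flags=0000 VS?F → skip
[6] flags=0000 CS?F → skip
[7] flags=0110 → (cmp)
[8] flags=0110 VS?F → skip
[9] flags=0110 NE?F → skip
[10] flags=0110 HI?F → skip

FIX = (r1, 0x19)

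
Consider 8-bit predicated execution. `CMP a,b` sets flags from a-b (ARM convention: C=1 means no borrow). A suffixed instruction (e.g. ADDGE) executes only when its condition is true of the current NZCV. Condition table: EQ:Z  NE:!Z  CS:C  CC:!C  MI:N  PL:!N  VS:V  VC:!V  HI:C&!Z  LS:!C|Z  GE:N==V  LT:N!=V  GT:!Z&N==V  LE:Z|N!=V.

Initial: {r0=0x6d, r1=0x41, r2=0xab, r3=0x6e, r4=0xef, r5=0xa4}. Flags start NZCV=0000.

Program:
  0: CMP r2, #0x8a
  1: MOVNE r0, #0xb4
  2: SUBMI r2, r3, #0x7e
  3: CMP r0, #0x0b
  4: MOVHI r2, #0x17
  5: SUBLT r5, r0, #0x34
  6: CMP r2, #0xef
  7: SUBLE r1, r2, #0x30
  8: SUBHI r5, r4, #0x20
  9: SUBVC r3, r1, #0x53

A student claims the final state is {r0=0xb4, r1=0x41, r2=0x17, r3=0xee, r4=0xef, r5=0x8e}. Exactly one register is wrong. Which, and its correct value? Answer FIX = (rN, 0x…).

[0] flags=0010 → (cmp)
[1] flags=0010 NE?T → r0=0xb4
[2] flags=0010 MI?F → skip
[3] flags=1010 → (cmp)
[4] flags=1010 HI?T → r2=0x17
[5] flags=1010 LT?T → r5=0x80
[6] flags=0000 → (cmp)
[7] flags=0000 LE?F → skip
[8] flags=0000 HI?F → skip
[9] flags=0000 VC?T → r3=0xee

FIX = (r5, 0x80)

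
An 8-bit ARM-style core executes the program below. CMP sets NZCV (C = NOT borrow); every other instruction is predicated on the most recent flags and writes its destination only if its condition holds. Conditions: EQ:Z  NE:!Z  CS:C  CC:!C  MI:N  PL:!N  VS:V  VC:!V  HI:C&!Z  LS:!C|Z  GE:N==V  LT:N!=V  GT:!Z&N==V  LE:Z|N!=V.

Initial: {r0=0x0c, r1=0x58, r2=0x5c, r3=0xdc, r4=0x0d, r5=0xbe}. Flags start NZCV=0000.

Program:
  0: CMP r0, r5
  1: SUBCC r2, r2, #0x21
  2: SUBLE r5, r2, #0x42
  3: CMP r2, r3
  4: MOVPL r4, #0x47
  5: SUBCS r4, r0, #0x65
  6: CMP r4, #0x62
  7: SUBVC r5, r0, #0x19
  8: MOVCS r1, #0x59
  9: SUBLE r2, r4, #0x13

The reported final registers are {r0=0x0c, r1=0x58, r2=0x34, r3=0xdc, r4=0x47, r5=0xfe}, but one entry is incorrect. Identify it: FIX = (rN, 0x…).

[0] flags=0000 → (cmp)
[1] flags=0000 CC?T → r2=0x3b
[2] flags=0000 LE?F → skip
[3] flags=0000 → (cmp)
[4] flags=0000 PL?T → r4=0x47
[5] flags=0000 CS?F → skip
[6] flags=1000 → (cmp)
[7] flags=1000 VC?T → r5=0xf3
[8] flags=1000 CS?F → skip
[9] flags=1000 LE?T → r2=0x34

FIX = (r5, 0xf3)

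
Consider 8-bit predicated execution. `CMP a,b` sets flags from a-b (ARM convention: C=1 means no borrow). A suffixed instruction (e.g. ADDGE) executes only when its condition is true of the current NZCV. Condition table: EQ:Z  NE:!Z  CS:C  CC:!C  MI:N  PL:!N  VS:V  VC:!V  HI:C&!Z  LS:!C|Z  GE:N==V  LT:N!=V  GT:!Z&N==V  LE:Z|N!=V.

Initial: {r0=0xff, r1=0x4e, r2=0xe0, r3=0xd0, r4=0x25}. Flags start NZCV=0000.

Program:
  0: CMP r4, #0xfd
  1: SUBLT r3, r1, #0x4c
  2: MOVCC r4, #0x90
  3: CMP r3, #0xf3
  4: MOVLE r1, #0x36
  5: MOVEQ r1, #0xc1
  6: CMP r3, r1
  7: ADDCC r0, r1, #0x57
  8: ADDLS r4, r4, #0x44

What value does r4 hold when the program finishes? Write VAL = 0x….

VAL = 0x90

[0] flags=0000 → (cmp)
[1] flags=0000 LT?F → skip
[2] flags=0000 CC?T → r4=0x90
[3] flags=1000 → (cmp)
[4] flags=1000 LE?T → r1=0x36
[5] flags=1000 EQ?F → skip
[6] flags=1010 → (cmp)
[7] flags=1010 CC?F → skip
[8] flags=1010 LS?F → skip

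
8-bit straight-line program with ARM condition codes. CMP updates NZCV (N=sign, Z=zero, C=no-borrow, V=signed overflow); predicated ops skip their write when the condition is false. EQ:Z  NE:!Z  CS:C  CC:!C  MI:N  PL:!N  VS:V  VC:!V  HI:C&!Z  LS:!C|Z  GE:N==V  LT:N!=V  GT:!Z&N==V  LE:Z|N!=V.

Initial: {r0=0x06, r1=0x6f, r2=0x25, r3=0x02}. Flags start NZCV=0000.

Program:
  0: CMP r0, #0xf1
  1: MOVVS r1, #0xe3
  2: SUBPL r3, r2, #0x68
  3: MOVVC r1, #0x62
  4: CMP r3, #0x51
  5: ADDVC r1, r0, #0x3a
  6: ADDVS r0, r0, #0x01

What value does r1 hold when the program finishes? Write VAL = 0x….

0: ✓ CMP  NZCV=0000
1: · MOVVS
2: ✓ SUBPL  r3←0xbd
3: ✓ MOVVC  r1←0x62
4: ✓ CMP  NZCV=0011
5: · ADDVC
6: ✓ ADDVS  r0←0x07

VAL = 0x62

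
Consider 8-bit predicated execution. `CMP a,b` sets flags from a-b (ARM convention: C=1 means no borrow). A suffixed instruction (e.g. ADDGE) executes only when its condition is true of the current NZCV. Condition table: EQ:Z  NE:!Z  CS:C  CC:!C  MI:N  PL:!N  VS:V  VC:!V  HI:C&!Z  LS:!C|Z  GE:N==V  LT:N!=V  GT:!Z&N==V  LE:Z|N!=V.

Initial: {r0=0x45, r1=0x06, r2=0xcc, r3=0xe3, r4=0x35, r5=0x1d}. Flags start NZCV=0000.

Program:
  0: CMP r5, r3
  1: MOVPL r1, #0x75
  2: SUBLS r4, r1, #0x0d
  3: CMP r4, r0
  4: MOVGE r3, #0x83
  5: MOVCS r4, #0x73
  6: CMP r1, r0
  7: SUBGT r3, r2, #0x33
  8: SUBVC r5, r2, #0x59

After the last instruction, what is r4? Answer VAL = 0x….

VAL = 0x73

0: ✓ CMP  NZCV=0000
1: ✓ MOVPL  r1←0x75
2: ✓ SUBLS  r4←0x68
3: ✓ CMP  NZCV=0010
4: ✓ MOVGE  r3←0x83
5: ✓ MOVCS  r4←0x73
6: ✓ CMP  NZCV=0010
7: ✓ SUBGT  r3←0x99
8: ✓ SUBVC  r5←0x73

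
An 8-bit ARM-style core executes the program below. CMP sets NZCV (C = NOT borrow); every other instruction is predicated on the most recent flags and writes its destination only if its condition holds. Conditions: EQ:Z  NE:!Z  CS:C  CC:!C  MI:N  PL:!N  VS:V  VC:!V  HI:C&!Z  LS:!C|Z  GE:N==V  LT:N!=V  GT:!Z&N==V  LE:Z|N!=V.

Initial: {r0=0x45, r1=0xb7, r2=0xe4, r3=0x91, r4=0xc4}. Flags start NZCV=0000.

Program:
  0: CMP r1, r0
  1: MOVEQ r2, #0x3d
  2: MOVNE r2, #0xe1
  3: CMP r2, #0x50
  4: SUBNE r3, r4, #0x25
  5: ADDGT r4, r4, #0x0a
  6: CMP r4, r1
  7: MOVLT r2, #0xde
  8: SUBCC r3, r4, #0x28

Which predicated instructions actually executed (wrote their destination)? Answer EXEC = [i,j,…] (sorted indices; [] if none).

EXEC = [2,4]

[0] flags=0011 → (cmp)
[1] flags=0011 EQ?F → skip
[2] flags=0011 NE?T → r2=0xe1
[3] flags=1010 → (cmp)
[4] flags=1010 NE?T → r3=0x9f
[5] flags=1010 GT?F → skip
[6] flags=0010 → (cmp)
[7] flags=0010 LT?F → skip
[8] flags=0010 CC?F → skip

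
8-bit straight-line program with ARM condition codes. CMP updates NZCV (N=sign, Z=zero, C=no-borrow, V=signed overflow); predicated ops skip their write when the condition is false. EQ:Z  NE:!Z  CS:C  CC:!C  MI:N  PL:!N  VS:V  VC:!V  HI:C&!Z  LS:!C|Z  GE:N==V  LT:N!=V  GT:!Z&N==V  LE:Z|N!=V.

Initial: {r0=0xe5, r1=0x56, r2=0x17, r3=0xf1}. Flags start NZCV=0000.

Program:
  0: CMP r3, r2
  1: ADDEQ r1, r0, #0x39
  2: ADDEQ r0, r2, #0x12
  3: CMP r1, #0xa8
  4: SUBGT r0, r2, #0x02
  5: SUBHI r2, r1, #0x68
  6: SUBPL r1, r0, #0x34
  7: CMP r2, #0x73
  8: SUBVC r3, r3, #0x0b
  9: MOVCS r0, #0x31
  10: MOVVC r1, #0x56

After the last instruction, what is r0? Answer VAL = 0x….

VAL = 0x15

0: ✓ CMP  NZCV=1010
1: · ADDEQ
2: · ADDEQ
3: ✓ CMP  NZCV=1001
4: ✓ SUBGT  r0←0x15
5: · SUBHI
6: · SUBPL
7: ✓ CMP  NZCV=1000
8: ✓ SUBVC  r3←0xe6
9: · MOVCS
10: ✓ MOVVC  r1←0x56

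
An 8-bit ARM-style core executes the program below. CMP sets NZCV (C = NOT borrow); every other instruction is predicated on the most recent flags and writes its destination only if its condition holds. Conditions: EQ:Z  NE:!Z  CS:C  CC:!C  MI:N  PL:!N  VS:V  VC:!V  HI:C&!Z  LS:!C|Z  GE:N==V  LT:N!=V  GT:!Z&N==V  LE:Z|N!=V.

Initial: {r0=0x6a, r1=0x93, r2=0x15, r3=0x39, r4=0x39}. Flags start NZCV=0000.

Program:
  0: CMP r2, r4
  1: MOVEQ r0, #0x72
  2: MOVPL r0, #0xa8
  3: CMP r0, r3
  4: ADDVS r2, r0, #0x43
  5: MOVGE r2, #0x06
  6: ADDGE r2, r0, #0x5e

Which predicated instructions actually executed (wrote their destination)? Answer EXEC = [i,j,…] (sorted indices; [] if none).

EXEC = [5,6]

[0] flags=1000 → (cmp)
[1] flags=1000 EQ?F → skip
[2] flags=1000 PL?F → skip
[3] flags=0010 → (cmp)
[4] flags=0010 VS?F → skip
[5] flags=0010 GE?T → r2=0x06
[6] flags=0010 GE?T → r2=0xc8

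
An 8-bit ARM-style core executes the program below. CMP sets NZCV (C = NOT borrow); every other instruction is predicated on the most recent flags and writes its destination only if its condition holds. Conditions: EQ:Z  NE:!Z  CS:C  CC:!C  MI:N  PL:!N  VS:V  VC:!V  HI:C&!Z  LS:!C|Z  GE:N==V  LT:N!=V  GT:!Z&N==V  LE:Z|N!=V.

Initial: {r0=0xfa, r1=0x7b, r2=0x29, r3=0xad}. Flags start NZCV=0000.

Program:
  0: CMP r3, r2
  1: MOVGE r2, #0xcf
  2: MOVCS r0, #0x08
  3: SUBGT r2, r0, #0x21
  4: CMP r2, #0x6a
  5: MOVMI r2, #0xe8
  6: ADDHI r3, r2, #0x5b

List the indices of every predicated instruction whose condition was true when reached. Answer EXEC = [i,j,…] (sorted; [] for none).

EXEC = [2,5]

[0] flags=1010 → (cmp)
[1] flags=1010 GE?F → skip
[2] flags=1010 CS?T → r0=0x08
[3] flags=1010 GT?F → skip
[4] flags=1000 → (cmp)
[5] flags=1000 MI?T → r2=0xe8
[6] flags=1000 HI?F → skip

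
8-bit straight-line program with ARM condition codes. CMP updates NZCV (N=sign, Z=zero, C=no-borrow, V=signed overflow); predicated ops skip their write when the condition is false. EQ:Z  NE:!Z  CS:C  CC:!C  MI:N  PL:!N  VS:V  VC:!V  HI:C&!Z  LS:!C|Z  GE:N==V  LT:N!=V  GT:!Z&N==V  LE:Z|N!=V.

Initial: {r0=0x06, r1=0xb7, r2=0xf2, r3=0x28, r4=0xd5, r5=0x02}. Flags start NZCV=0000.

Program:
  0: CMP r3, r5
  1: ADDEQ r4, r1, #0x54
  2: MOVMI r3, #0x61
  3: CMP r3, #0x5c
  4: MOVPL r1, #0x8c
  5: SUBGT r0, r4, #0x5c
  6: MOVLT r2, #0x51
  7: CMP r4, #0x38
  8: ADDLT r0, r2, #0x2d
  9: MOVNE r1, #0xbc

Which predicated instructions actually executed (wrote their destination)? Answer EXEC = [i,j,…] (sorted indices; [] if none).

0: ✓ CMP  NZCV=0010
1: · ADDEQ
2: · MOVMI
3: ✓ CMP  NZCV=1000
4: · MOVPL
5: · SUBGT
6: ✓ MOVLT  r2←0x51
7: ✓ CMP  NZCV=1010
8: ✓ ADDLT  r0←0x7e
9: ✓ MOVNE  r1←0xbc

EXEC = [6,8,9]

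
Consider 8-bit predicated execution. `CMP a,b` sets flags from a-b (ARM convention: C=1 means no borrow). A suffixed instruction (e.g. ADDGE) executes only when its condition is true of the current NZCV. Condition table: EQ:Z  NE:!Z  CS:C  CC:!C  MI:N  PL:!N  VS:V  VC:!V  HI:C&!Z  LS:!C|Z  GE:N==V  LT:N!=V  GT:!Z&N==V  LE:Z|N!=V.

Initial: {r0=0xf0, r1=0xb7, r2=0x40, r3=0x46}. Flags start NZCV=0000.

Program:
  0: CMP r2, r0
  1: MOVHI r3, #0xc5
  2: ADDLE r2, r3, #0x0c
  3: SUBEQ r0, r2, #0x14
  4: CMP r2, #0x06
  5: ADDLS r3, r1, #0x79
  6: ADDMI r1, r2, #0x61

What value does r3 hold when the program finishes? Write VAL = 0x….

[0] flags=0000 → (cmp)
[1] flags=0000 HI?F → skip
[2] flags=0000 LE?F → skip
[3] flags=0000 EQ?F → skip
[4] flags=0010 → (cmp)
[5] flags=0010 LS?F → skip
[6] flags=0010 MI?F → skip

VAL = 0x46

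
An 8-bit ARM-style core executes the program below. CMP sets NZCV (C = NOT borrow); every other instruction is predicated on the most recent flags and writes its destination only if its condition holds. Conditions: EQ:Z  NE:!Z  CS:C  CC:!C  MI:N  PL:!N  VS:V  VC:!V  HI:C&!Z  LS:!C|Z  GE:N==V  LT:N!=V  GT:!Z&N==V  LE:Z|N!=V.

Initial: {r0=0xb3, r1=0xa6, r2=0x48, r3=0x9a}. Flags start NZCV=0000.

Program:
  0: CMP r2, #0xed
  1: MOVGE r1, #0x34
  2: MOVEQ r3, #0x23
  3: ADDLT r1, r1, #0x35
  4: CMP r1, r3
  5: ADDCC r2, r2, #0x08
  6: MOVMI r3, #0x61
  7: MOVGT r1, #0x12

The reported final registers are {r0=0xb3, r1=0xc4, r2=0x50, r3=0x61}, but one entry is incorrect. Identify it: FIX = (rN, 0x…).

0: ✓ CMP  NZCV=0000
1: ✓ MOVGE  r1←0x34
2: · MOVEQ
3: · ADDLT
4: ✓ CMP  NZCV=1001
5: ✓ ADDCC  r2←0x50
6: ✓ MOVMI  r3←0x61
7: ✓ MOVGT  r1←0x12

FIX = (r1, 0x12)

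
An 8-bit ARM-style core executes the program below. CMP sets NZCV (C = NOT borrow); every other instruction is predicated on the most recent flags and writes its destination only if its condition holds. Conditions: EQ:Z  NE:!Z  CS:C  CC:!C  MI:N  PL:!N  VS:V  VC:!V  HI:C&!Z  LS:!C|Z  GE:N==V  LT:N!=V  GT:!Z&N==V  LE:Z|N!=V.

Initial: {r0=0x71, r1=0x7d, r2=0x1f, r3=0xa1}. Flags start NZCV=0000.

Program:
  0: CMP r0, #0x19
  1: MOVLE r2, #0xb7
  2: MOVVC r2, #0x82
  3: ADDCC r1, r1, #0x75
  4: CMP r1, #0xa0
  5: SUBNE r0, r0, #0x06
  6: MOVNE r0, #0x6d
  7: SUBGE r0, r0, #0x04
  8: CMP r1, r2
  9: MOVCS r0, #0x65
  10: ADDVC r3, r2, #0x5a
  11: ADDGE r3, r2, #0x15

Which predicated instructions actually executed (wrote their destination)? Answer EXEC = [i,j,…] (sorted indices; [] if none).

[0] flags=0010 → (cmp)
[1] flags=0010 LE?F → skip
[2] flags=0010 VC?T → r2=0x82
[3] flags=0010 CC?F → skip
[4] flags=1001 → (cmp)
[5] flags=1001 NE?T → r0=0x6b
[6] flags=1001 NE?T → r0=0x6d
[7] flags=1001 GE?T → r0=0x69
[8] flags=1001 → (cmp)
[9] flags=1001 CS?F → skip
[10] flags=1001 VC?F → skip
[11] flags=1001 GE?T → r3=0x97

EXEC = [2,5,6,7,11]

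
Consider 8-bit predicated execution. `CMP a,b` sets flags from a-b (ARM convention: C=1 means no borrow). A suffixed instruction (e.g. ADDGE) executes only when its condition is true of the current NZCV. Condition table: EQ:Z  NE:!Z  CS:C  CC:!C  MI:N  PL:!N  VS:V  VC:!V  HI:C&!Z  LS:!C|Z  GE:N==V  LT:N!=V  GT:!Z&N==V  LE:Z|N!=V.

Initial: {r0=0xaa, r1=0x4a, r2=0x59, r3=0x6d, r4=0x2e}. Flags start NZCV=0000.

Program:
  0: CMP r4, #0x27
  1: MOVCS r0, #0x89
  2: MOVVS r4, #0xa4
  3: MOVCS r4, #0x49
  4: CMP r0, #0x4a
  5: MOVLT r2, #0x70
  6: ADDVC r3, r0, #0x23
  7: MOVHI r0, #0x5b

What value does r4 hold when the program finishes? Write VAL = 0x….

VAL = 0x49

[0] flags=0010 → (cmp)
[1] flags=0010 CS?T → r0=0x89
[2] flags=0010 VS?F → skip
[3] flags=0010 CS?T → r4=0x49
[4] flags=0011 → (cmp)
[5] flags=0011 LT?T → r2=0x70
[6] flags=0011 VC?F → skip
[7] flags=0011 HI?T → r0=0x5b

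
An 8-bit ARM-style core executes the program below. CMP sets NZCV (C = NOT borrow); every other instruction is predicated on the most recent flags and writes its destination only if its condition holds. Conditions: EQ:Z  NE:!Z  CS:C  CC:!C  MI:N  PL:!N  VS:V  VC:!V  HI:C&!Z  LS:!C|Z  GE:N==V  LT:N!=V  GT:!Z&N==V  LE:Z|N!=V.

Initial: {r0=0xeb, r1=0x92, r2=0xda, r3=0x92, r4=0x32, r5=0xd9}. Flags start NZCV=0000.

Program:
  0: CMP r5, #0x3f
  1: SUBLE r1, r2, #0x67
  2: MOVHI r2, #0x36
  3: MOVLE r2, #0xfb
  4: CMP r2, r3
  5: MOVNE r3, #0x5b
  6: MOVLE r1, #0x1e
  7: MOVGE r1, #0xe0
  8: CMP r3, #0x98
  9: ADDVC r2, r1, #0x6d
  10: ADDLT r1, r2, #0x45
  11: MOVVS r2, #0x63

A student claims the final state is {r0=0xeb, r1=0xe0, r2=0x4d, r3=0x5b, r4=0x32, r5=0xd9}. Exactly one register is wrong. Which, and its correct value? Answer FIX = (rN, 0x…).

FIX = (r2, 0x63)

0: ✓ CMP  NZCV=1010
1: ✓ SUBLE  r1←0x73
2: ✓ MOVHI  r2←0x36
3: ✓ MOVLE  r2←0xfb
4: ✓ CMP  NZCV=0010
5: ✓ MOVNE  r3←0x5b
6: · MOVLE
7: ✓ MOVGE  r1←0xe0
8: ✓ CMP  NZCV=1001
9: · ADDVC
10: · ADDLT
11: ✓ MOVVS  r2←0x63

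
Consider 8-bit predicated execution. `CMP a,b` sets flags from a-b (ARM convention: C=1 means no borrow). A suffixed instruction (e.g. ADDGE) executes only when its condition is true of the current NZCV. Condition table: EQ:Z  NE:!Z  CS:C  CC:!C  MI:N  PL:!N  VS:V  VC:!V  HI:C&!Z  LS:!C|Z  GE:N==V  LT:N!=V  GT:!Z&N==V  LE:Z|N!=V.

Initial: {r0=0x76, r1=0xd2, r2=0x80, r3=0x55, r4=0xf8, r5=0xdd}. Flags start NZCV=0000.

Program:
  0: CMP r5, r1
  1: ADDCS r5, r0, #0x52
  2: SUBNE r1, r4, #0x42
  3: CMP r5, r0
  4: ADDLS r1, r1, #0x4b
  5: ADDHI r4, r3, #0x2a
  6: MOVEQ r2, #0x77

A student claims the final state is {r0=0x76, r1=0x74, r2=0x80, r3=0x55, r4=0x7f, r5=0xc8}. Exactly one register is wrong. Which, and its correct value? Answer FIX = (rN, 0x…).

FIX = (r1, 0xb6)

0: ✓ CMP  NZCV=0010
1: ✓ ADDCS  r5←0xc8
2: ✓ SUBNE  r1←0xb6
3: ✓ CMP  NZCV=0011
4: · ADDLS
5: ✓ ADDHI  r4←0x7f
6: · MOVEQ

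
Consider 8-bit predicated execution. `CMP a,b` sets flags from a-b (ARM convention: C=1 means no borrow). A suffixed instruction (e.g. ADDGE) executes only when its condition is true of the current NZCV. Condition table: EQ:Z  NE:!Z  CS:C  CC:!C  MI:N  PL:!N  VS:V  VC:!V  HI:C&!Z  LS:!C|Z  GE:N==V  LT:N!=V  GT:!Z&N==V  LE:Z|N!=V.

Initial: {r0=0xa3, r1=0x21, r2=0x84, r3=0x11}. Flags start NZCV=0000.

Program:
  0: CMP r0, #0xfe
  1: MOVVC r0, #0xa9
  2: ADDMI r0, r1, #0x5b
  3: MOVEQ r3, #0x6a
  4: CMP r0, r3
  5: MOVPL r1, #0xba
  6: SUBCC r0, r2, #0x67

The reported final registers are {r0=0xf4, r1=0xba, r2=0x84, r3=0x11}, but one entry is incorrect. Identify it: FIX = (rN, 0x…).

FIX = (r0, 0x7c)

[0] flags=1000 → (cmp)
[1] flags=1000 VC?T → r0=0xa9
[2] flags=1000 MI?T → r0=0x7c
[3] flags=1000 EQ?F → skip
[4] flags=0010 → (cmp)
[5] flags=0010 PL?T → r1=0xba
[6] flags=0010 CC?F → skip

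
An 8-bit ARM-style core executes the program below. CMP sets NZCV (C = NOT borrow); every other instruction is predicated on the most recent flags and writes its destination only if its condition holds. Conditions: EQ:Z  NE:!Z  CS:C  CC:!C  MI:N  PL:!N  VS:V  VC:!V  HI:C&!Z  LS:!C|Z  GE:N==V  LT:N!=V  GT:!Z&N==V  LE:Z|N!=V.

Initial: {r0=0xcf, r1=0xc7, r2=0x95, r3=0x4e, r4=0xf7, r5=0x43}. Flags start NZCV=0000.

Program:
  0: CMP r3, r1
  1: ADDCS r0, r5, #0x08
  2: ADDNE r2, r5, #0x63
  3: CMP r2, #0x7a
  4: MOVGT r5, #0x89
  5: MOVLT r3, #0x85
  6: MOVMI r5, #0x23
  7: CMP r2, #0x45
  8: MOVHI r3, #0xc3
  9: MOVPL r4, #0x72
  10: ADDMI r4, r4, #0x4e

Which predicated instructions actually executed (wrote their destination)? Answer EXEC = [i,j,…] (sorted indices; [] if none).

EXEC = [2,5,8,9]

0: ✓ CMP  NZCV=1001
1: · ADDCS
2: ✓ ADDNE  r2←0xa6
3: ✓ CMP  NZCV=0011
4: · MOVGT
5: ✓ MOVLT  r3←0x85
6: · MOVMI
7: ✓ CMP  NZCV=0011
8: ✓ MOVHI  r3←0xc3
9: ✓ MOVPL  r4←0x72
10: · ADDMI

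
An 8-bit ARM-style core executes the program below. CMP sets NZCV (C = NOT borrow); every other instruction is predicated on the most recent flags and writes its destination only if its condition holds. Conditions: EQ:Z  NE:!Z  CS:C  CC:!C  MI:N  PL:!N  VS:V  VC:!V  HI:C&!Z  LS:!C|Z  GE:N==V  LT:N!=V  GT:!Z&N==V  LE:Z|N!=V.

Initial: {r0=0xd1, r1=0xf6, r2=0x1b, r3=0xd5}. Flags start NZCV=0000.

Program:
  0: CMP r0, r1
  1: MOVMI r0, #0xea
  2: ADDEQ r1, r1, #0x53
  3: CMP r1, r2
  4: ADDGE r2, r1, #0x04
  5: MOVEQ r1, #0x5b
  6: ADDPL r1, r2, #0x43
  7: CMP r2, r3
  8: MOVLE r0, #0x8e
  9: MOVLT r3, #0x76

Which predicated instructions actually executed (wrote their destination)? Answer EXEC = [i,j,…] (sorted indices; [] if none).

EXEC = [1]

[0] flags=1000 → (cmp)
[1] flags=1000 MI?T → r0=0xea
[2] flags=1000 EQ?F → skip
[3] flags=1010 → (cmp)
[4] flags=1010 GE?F → skip
[5] flags=1010 EQ?F → skip
[6] flags=1010 PL?F → skip
[7] flags=0000 → (cmp)
[8] flags=0000 LE?F → skip
[9] flags=0000 LT?F → skip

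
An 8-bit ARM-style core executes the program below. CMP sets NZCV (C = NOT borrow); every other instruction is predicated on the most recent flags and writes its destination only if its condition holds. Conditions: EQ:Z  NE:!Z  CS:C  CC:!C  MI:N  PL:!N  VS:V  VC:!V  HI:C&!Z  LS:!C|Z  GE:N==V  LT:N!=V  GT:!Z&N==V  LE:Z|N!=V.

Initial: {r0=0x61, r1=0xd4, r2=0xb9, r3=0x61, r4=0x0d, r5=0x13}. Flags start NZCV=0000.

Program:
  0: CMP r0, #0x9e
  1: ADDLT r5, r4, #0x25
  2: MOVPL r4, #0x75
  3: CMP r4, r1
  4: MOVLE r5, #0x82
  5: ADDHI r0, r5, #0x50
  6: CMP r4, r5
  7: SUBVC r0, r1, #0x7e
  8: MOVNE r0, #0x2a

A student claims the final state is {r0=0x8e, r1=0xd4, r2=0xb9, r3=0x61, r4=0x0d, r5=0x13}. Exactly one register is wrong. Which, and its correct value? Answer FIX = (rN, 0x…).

FIX = (r0, 0x2a)

[0] flags=1001 → (cmp)
[1] flags=1001 LT?F → skip
[2] flags=1001 PL?F → skip
[3] flags=0000 → (cmp)
[4] flags=0000 LE?F → skip
[5] flags=0000 HI?F → skip
[6] flags=1000 → (cmp)
[7] flags=1000 VC?T → r0=0x56
[8] flags=1000 NE?T → r0=0x2a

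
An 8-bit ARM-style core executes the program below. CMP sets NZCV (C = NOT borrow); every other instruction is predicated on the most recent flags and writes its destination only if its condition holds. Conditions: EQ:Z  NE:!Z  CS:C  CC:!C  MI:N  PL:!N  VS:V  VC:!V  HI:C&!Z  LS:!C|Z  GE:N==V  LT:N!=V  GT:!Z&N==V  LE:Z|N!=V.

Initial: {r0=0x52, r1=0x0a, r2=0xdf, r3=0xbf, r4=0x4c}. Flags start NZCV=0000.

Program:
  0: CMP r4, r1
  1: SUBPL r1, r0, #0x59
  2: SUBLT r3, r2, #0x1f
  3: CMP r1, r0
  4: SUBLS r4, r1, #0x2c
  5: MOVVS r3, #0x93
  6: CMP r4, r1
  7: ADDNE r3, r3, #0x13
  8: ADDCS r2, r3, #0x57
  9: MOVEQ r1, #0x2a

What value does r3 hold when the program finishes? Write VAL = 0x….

[0] flags=0010 → (cmp)
[1] flags=0010 PL?T → r1=0xf9
[2] flags=0010 LT?F → skip
[3] flags=1010 → (cmp)
[4] flags=1010 LS?F → skip
[5] flags=1010 VS?F → skip
[6] flags=0000 → (cmp)
[7] flags=0000 NE?T → r3=0xd2
[8] flags=0000 CS?F → skip
[9] flags=0000 EQ?F → skip

VAL = 0xd2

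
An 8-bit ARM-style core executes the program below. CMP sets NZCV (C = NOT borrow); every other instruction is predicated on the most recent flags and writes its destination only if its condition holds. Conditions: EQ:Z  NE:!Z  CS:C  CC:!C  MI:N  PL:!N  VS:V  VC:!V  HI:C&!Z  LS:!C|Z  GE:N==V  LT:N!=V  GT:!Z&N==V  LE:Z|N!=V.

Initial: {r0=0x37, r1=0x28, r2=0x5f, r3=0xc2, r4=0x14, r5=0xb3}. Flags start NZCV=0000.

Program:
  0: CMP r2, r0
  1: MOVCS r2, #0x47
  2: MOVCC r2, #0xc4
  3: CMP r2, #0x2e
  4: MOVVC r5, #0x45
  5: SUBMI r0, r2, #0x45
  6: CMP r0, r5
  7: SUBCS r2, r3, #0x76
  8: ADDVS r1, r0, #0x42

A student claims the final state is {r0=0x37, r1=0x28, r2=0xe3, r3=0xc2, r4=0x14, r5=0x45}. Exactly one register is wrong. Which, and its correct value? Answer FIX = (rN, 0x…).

0: ✓ CMP  NZCV=0010
1: ✓ MOVCS  r2←0x47
2: · MOVCC
3: ✓ CMP  NZCV=0010
4: ✓ MOVVC  r5←0x45
5: · SUBMI
6: ✓ CMP  NZCV=1000
7: · SUBCS
8: · ADDVS

FIX = (r2, 0x47)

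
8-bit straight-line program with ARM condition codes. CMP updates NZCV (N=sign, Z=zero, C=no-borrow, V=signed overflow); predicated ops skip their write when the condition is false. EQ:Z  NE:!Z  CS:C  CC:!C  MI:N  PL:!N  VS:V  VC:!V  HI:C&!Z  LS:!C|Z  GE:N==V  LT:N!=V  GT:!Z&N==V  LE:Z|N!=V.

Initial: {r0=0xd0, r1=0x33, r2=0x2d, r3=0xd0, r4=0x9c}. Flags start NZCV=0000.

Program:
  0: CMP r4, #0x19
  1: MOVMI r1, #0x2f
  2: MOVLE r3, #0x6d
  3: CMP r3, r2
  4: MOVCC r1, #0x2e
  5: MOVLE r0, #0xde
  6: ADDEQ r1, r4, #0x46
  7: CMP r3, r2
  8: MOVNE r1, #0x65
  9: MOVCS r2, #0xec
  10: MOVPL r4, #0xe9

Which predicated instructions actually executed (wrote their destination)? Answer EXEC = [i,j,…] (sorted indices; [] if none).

0: ✓ CMP  NZCV=1010
1: ✓ MOVMI  r1←0x2f
2: ✓ MOVLE  r3←0x6d
3: ✓ CMP  NZCV=0010
4: · MOVCC
5: · MOVLE
6: · ADDEQ
7: ✓ CMP  NZCV=0010
8: ✓ MOVNE  r1←0x65
9: ✓ MOVCS  r2←0xec
10: ✓ MOVPL  r4←0xe9

EXEC = [1,2,8,9,10]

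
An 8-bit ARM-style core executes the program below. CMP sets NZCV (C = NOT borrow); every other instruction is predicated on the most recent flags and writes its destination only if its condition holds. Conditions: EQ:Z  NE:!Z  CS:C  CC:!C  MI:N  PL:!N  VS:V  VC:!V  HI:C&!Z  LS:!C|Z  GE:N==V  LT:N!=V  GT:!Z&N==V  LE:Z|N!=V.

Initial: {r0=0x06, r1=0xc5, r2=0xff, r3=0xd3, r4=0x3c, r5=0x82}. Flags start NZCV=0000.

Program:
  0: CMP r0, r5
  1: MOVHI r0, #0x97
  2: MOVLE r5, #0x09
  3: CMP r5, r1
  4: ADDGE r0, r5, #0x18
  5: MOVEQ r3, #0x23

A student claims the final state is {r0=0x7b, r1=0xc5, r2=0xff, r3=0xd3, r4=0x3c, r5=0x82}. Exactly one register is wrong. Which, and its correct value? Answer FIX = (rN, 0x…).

[0] flags=1001 → (cmp)
[1] flags=1001 HI?F → skip
[2] flags=1001 LE?F → skip
[3] flags=1000 → (cmp)
[4] flags=1000 GE?F → skip
[5] flags=1000 EQ?F → skip

FIX = (r0, 0x06)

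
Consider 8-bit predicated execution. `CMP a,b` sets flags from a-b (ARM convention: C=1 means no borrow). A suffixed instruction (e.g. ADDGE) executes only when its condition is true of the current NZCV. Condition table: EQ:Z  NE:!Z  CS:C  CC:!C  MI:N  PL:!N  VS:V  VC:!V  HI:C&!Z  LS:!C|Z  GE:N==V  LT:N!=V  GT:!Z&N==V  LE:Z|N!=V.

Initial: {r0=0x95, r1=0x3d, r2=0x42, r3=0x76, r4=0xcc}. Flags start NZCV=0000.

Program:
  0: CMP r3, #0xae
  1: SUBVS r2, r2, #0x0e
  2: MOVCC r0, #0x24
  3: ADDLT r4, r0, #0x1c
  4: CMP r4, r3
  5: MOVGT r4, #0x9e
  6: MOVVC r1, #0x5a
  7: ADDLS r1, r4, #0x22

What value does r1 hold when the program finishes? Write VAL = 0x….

[0] flags=1001 → (cmp)
[1] flags=1001 VS?T → r2=0x34
[2] flags=1001 CC?T → r0=0x24
[3] flags=1001 LT?F → skip
[4] flags=0011 → (cmp)
[5] flags=0011 GT?F → skip
[6] flags=0011 VC?F → skip
[7] flags=0011 LS?F → skip

VAL = 0x3d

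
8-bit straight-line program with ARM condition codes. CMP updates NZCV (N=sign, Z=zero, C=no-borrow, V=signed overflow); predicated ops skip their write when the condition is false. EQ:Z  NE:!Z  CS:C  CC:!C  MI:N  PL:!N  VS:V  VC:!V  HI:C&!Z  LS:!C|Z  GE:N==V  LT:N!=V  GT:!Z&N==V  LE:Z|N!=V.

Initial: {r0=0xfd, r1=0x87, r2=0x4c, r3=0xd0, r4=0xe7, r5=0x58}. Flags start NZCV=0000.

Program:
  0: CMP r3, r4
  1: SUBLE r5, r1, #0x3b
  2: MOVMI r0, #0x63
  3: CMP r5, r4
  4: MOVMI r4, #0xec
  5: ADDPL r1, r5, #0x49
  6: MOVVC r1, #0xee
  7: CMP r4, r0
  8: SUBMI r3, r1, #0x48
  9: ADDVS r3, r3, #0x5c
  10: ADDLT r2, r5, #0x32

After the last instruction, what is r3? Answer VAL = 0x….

VAL = 0xa6

[0] flags=1000 → (cmp)
[1] flags=1000 LE?T → r5=0x4c
[2] flags=1000 MI?T → r0=0x63
[3] flags=0000 → (cmp)
[4] flags=0000 MI?F → skip
[5] flags=0000 PL?T → r1=0x95
[6] flags=0000 VC?T → r1=0xee
[7] flags=1010 → (cmp)
[8] flags=1010 MI?T → r3=0xa6
[9] flags=1010 VS?F → skip
[10] flags=1010 LT?T → r2=0x7e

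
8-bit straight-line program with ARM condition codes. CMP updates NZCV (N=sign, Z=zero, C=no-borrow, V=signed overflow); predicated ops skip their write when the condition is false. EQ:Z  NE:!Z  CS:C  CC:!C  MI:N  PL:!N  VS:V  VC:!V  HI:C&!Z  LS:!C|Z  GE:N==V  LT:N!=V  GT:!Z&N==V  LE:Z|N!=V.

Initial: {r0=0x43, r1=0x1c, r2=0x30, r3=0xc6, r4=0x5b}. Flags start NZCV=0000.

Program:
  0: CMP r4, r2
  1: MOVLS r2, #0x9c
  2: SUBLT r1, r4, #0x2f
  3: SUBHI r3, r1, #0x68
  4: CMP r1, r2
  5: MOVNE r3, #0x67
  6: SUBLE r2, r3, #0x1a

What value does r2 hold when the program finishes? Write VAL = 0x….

[0] flags=0010 → (cmp)
[1] flags=0010 LS?F → skip
[2] flags=0010 LT?F → skip
[3] flags=0010 HI?T → r3=0xb4
[4] flags=1000 → (cmp)
[5] flags=1000 NE?T → r3=0x67
[6] flags=1000 LE?T → r2=0x4d

VAL = 0x4d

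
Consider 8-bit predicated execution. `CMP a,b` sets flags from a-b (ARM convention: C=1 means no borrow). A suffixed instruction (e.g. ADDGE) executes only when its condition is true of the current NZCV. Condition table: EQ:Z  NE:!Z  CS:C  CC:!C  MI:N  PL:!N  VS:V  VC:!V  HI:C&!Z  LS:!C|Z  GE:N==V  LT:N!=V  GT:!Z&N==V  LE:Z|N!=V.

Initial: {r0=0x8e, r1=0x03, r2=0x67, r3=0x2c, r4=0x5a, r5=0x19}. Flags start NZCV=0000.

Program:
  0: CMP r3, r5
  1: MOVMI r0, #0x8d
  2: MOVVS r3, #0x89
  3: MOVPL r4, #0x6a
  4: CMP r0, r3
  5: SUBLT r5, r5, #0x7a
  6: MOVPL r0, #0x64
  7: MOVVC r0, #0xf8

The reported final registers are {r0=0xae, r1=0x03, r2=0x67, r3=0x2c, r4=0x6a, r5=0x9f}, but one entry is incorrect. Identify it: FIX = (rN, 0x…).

FIX = (r0, 0x64)

[0] flags=0010 → (cmp)
[1] flags=0010 MI?F → skip
[2] flags=0010 VS?F → skip
[3] flags=0010 PL?T → r4=0x6a
[4] flags=0011 → (cmp)
[5] flags=0011 LT?T → r5=0x9f
[6] flags=0011 PL?T → r0=0x64
[7] flags=0011 VC?F → skip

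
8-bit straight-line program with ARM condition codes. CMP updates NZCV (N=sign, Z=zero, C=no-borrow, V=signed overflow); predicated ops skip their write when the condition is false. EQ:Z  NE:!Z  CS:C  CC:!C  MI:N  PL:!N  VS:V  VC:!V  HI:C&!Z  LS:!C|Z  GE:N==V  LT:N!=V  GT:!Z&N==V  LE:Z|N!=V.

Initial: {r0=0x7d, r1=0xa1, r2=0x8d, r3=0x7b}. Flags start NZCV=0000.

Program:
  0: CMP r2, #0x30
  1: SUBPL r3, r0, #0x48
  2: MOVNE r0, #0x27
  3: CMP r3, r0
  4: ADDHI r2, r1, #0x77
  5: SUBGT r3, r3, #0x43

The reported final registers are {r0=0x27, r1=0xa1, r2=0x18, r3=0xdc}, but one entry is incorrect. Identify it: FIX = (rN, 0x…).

[0] flags=0011 → (cmp)
[1] flags=0011 PL?T → r3=0x35
[2] flags=0011 NE?T → r0=0x27
[3] flags=0010 → (cmp)
[4] flags=0010 HI?T → r2=0x18
[5] flags=0010 GT?T → r3=0xf2

FIX = (r3, 0xf2)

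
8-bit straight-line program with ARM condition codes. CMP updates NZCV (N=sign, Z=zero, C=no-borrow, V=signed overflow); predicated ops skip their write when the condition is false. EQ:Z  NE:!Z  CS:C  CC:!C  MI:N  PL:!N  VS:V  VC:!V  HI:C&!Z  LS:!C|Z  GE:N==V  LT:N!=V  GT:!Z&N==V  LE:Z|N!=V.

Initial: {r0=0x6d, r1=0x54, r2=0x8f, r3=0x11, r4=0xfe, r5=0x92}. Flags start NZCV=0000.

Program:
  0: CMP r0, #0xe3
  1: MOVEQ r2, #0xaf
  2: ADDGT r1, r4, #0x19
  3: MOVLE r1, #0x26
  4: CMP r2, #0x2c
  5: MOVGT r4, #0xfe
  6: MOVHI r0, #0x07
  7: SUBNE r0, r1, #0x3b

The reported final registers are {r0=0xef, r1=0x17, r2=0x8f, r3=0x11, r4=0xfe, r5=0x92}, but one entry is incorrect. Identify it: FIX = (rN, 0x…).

FIX = (r0, 0xdc)

0: ✓ CMP  NZCV=1001
1: · MOVEQ
2: ✓ ADDGT  r1←0x17
3: · MOVLE
4: ✓ CMP  NZCV=0011
5: · MOVGT
6: ✓ MOVHI  r0←0x07
7: ✓ SUBNE  r0←0xdc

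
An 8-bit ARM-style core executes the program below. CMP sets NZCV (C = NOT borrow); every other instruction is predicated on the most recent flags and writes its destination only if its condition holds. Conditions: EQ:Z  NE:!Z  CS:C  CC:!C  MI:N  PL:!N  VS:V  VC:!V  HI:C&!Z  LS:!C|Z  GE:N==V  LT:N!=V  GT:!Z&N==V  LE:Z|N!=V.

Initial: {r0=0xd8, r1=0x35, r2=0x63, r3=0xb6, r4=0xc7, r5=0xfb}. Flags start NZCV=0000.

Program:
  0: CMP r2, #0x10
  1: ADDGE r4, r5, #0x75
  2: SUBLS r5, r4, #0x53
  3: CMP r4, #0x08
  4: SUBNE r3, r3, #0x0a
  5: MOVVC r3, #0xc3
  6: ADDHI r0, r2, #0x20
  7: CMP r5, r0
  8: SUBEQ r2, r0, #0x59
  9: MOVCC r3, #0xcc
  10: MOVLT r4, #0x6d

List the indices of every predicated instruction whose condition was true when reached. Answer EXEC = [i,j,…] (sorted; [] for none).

0: ✓ CMP  NZCV=0010
1: ✓ ADDGE  r4←0x70
2: · SUBLS
3: ✓ CMP  NZCV=0010
4: ✓ SUBNE  r3←0xac
5: ✓ MOVVC  r3←0xc3
6: ✓ ADDHI  r0←0x83
7: ✓ CMP  NZCV=0010
8: · SUBEQ
9: · MOVCC
10: · MOVLT

EXEC = [1,4,5,6]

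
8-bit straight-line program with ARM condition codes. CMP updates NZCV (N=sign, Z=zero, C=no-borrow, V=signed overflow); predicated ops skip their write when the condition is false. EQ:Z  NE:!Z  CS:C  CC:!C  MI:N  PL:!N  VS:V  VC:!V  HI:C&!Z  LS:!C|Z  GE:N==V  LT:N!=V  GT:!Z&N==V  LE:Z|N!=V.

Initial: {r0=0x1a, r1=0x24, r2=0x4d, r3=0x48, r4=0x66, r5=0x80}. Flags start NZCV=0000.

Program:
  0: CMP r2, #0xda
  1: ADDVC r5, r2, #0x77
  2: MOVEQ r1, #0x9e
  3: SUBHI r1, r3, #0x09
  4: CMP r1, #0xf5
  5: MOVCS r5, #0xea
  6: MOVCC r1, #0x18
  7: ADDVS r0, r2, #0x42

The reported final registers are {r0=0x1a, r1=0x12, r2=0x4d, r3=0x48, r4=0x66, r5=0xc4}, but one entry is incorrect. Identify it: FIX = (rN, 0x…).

FIX = (r1, 0x18)

0: ✓ CMP  NZCV=0000
1: ✓ ADDVC  r5←0xc4
2: · MOVEQ
3: · SUBHI
4: ✓ CMP  NZCV=0000
5: · MOVCS
6: ✓ MOVCC  r1←0x18
7: · ADDVS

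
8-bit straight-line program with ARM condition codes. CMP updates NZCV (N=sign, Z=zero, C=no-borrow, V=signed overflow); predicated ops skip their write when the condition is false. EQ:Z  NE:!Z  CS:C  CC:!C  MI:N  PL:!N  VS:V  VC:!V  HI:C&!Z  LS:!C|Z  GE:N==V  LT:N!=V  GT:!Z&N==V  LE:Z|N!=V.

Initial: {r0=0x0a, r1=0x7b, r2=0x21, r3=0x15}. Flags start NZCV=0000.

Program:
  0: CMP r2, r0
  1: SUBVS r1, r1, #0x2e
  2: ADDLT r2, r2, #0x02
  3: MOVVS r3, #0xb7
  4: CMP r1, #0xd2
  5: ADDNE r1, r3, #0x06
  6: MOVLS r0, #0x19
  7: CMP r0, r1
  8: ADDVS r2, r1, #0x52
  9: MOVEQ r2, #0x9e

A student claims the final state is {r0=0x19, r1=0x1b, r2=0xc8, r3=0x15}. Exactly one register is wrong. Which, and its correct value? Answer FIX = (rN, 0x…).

FIX = (r2, 0x21)

[0] flags=0010 → (cmp)
[1] flags=0010 VS?F → skip
[2] flags=0010 LT?F → skip
[3] flags=0010 VS?F → skip
[4] flags=1001 → (cmp)
[5] flags=1001 NE?T → r1=0x1b
[6] flags=1001 LS?T → r0=0x19
[7] flags=1000 → (cmp)
[8] flags=1000 VS?F → skip
[9] flags=1000 EQ?F → skip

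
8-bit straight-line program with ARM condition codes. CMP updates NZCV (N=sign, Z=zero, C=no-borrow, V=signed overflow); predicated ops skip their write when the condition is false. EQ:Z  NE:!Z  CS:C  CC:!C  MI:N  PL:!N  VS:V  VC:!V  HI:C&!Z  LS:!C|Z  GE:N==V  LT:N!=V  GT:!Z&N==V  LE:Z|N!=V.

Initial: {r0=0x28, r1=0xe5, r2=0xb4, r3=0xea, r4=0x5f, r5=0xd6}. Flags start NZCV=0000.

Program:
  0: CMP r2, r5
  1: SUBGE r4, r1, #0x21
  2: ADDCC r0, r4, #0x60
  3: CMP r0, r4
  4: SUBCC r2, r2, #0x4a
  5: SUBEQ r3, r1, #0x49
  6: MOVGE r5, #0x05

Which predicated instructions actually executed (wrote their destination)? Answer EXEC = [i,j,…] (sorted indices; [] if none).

EXEC = [2]

0: ✓ CMP  NZCV=1000
1: · SUBGE
2: ✓ ADDCC  r0←0xbf
3: ✓ CMP  NZCV=0011
4: · SUBCC
5: · SUBEQ
6: · MOVGE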